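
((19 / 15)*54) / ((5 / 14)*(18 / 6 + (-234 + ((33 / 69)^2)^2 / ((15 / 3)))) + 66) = -669939354 / 161571575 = -4.15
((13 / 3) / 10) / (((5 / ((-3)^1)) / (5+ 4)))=-2.34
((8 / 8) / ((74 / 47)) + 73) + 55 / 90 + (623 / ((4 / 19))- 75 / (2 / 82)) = -55283 / 1332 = -41.50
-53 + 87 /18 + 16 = -193 /6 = -32.17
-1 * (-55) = 55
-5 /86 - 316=-27181 /86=-316.06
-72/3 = -24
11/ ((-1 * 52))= -11/ 52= -0.21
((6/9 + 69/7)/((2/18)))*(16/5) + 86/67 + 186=1149916/2345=490.37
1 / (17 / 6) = 6 / 17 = 0.35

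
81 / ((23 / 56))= 4536 / 23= 197.22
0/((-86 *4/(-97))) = 0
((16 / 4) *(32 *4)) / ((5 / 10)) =1024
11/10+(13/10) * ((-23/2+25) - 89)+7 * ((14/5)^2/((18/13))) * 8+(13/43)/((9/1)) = 8516633/38700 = 220.07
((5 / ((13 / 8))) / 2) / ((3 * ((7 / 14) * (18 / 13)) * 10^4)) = 1 / 13500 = 0.00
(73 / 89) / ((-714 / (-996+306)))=8395 / 10591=0.79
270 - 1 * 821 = -551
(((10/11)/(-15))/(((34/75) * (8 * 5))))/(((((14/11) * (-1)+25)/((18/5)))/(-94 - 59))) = 9/116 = 0.08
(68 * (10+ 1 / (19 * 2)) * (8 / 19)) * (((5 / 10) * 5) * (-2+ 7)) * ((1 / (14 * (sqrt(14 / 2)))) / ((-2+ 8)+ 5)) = 647700 * sqrt(7) / 194579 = 8.81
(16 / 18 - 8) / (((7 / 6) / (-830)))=106240 / 21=5059.05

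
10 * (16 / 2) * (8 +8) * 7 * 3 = 26880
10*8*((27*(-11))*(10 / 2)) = -118800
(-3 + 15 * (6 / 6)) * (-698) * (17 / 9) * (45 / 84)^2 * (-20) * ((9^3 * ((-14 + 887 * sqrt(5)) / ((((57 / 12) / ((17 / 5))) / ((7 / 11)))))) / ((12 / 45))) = 222700516724.36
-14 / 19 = -0.74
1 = 1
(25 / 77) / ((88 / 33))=75 / 616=0.12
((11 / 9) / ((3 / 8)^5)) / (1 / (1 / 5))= 360448 / 10935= 32.96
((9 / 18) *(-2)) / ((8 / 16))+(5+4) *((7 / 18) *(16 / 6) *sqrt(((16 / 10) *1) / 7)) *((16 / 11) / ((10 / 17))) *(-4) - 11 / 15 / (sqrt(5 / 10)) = -4352 *sqrt(70) / 825 - 2 - 11 *sqrt(2) / 15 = -47.17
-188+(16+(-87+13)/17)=-2998/17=-176.35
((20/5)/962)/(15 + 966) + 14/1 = 6606056/471861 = 14.00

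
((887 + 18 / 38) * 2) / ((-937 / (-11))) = 370964 / 17803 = 20.84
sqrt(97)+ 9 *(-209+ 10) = -1791+ sqrt(97) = -1781.15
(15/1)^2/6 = 75/2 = 37.50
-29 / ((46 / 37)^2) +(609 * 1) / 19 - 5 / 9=12.73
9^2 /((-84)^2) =9 /784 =0.01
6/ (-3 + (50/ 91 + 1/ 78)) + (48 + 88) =177740/ 1331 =133.54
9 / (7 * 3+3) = 3 / 8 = 0.38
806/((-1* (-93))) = 26/3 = 8.67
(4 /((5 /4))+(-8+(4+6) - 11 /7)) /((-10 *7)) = -127 /2450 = -0.05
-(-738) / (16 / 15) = 5535 / 8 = 691.88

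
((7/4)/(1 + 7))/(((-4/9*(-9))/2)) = 7/64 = 0.11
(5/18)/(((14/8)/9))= 10/7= 1.43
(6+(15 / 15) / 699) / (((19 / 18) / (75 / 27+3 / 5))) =13424 / 699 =19.20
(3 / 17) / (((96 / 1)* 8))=0.00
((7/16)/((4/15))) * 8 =105/8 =13.12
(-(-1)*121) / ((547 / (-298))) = -36058 / 547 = -65.92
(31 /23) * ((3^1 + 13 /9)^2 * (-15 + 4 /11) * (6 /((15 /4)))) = -555520 /891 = -623.48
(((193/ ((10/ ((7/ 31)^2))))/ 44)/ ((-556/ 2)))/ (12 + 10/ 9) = -85113/ 13870843360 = -0.00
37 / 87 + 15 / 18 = 1.26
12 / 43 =0.28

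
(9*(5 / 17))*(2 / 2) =45 / 17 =2.65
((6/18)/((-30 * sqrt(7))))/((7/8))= -0.00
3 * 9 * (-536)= -14472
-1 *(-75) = 75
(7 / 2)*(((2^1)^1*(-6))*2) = -84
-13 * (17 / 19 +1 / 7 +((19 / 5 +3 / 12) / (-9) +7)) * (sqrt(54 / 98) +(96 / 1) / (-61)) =6297096 / 40565-787137 * sqrt(3) / 18620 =82.01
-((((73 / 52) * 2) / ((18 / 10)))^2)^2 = -5.92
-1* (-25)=25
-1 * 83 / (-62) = 83 / 62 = 1.34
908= 908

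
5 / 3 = 1.67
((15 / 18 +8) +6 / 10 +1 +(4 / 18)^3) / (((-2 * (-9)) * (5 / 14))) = 1.62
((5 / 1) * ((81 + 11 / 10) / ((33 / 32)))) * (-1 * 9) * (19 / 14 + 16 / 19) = -11526840 / 1463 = -7878.91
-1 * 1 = -1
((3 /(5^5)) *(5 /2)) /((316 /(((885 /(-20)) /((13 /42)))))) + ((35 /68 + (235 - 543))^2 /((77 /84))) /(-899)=-114.73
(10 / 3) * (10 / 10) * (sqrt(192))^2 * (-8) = -5120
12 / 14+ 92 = 650 / 7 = 92.86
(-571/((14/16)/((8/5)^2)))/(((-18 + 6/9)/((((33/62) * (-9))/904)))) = -4070088/7969325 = -0.51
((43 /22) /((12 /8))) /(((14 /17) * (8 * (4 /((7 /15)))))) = 731 /31680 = 0.02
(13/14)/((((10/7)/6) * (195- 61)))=39/1340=0.03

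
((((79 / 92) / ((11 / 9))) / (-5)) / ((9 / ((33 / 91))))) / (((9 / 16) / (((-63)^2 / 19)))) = -59724 / 28405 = -2.10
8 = 8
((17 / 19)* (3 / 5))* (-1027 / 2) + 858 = 582.33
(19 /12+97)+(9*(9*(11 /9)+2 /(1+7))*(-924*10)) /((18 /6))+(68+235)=-3737381 /12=-311448.42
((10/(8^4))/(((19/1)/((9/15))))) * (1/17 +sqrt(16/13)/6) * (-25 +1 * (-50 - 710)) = -785 * sqrt(13)/252928 - 2355/661504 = -0.01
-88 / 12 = -7.33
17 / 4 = 4.25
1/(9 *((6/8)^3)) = 64/243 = 0.26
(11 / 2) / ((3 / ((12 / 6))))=3.67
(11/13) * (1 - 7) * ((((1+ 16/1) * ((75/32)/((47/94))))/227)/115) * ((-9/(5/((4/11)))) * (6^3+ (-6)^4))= 1041012/67873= 15.34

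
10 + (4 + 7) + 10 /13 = 283 /13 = 21.77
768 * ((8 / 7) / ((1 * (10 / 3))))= 9216 / 35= 263.31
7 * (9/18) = 7/2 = 3.50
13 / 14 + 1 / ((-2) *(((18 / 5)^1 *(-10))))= 475 / 504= 0.94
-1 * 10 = -10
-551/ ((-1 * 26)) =551/ 26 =21.19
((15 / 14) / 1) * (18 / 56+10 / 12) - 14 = -5003 / 392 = -12.76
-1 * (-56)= 56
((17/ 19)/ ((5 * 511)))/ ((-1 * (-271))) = 17/ 13155695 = 0.00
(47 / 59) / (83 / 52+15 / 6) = 2444 / 12567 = 0.19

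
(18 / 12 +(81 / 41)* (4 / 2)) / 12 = 149 / 328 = 0.45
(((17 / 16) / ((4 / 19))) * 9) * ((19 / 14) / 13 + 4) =2171529 / 11648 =186.43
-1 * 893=-893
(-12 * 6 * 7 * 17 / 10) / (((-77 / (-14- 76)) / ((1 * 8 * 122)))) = -10751616 / 11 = -977419.64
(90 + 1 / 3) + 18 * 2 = 126.33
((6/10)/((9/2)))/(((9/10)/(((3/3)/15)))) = 4/405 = 0.01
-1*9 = -9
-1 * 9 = -9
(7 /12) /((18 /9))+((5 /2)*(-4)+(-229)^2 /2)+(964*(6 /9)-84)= 642467 /24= 26769.46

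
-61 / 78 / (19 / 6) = -61 / 247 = -0.25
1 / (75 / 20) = 4 / 15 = 0.27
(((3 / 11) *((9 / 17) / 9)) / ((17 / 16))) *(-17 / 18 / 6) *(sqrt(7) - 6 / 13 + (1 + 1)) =-4 *sqrt(7) / 1683 - 80 / 21879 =-0.01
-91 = -91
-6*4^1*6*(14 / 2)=-1008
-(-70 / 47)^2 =-4900 / 2209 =-2.22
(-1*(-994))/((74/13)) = 6461/37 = 174.62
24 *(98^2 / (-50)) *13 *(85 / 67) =-25469808 / 335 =-76029.28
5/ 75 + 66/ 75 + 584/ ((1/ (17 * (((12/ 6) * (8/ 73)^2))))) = 1310783/ 5475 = 239.41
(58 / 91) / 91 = 58 / 8281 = 0.01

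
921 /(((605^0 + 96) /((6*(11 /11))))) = 5526 /97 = 56.97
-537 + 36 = -501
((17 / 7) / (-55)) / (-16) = 17 / 6160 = 0.00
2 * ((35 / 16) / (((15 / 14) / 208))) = 2548 / 3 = 849.33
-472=-472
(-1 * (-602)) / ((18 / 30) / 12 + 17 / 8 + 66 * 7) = 24080 / 18567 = 1.30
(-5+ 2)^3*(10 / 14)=-135 / 7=-19.29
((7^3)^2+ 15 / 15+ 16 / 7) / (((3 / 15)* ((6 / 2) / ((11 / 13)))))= 165919.89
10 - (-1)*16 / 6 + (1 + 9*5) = 176 / 3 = 58.67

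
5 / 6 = 0.83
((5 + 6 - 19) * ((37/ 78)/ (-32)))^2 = 1369/ 97344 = 0.01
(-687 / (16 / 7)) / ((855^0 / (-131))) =629979 / 16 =39373.69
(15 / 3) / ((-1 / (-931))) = 4655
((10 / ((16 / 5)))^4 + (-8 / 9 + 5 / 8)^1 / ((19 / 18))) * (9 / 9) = 389601 / 4096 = 95.12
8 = 8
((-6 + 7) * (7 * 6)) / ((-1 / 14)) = -588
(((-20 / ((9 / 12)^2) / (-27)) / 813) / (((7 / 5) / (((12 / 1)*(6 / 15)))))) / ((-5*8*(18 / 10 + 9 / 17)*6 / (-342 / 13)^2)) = -1963840 / 285648363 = -0.01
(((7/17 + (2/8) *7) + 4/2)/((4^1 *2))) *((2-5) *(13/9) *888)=-136123/68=-2001.81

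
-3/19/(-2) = 3/38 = 0.08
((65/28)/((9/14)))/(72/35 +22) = 2275/15156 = 0.15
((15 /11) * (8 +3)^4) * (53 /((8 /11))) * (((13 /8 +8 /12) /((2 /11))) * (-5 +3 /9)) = -16431228275 /192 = -85579313.93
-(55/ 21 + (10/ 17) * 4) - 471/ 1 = -169922/ 357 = -475.97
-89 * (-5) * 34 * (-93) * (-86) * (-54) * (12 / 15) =-5227620768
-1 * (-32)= 32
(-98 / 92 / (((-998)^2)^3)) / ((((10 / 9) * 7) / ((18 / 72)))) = -63 / 1818030106041246837760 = -0.00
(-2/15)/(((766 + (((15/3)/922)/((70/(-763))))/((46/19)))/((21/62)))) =-593768/10070832515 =-0.00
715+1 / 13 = 9296 / 13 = 715.08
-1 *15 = -15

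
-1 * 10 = -10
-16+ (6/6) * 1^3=-15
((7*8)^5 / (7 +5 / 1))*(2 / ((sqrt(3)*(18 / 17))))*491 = 1149239533568*sqrt(3) / 81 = 24574583484.03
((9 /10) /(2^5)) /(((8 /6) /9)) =243 /1280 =0.19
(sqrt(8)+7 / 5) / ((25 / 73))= 511 / 125+146*sqrt(2) / 25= 12.35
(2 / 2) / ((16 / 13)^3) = 2197 / 4096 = 0.54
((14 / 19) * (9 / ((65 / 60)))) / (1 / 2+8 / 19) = 432 / 65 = 6.65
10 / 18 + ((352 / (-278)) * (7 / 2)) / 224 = 2681 / 5004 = 0.54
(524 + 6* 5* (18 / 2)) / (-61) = -794 / 61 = -13.02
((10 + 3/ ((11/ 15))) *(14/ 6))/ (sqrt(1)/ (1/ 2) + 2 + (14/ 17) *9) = 18445/ 6402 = 2.88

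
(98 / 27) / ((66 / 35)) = 1715 / 891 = 1.92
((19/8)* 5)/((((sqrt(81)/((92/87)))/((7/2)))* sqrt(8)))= 15295* sqrt(2)/12528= 1.73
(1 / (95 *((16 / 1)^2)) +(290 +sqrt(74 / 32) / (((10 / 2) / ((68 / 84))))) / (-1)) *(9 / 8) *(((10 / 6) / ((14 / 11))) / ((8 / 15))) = -3491135505 / 4358144 - 2805 *sqrt(37) / 25088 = -801.74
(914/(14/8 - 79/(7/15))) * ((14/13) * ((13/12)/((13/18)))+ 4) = -1868216/60983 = -30.64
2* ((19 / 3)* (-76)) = -2888 / 3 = -962.67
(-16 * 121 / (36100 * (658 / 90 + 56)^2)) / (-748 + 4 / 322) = 0.00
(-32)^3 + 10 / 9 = -294902 / 9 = -32766.89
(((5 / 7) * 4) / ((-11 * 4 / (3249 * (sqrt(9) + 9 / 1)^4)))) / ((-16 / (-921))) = -19390291920 / 77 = -251821972.99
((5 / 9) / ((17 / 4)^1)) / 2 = 10 / 153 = 0.07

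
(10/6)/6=5/18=0.28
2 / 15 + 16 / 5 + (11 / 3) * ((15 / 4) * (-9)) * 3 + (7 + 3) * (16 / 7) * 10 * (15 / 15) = -11705 / 84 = -139.35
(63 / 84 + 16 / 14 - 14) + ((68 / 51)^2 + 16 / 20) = -12007 / 1260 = -9.53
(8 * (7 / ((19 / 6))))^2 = 112896 / 361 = 312.73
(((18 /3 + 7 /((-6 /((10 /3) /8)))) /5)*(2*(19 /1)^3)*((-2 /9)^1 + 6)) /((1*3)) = 35399299 /1215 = 29135.23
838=838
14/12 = 7/6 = 1.17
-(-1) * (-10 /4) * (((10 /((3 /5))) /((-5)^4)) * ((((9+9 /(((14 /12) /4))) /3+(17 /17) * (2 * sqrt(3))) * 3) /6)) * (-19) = 10.61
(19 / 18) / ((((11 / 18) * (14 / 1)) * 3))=19 / 462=0.04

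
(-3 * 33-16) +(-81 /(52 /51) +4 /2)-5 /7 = -193.16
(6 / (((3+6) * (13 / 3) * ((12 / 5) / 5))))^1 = 25 / 78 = 0.32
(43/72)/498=43/35856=0.00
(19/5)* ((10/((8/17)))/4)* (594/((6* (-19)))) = -1683/16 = -105.19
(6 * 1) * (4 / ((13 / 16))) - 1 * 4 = 332 / 13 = 25.54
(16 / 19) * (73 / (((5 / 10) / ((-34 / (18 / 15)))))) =-3483.51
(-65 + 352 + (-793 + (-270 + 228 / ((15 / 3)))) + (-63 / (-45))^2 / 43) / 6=-121.73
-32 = -32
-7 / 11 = -0.64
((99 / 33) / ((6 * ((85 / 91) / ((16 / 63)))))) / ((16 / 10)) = 13 / 153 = 0.08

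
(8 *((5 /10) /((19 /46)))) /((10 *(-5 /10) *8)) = -23 /95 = -0.24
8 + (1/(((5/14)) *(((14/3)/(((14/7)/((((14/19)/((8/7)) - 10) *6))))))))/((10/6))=7.99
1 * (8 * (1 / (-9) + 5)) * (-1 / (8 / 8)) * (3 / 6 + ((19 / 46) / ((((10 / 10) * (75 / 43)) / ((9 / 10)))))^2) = -1586912822 / 74390625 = -21.33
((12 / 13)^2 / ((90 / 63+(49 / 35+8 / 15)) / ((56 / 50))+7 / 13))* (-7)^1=-592704 / 351793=-1.68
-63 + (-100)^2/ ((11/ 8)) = 79307/ 11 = 7209.73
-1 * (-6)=6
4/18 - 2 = -16/9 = -1.78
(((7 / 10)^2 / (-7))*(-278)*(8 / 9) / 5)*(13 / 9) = 50596 / 10125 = 5.00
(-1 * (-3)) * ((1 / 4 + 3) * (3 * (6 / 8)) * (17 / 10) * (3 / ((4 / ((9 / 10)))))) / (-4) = -161109 / 25600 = -6.29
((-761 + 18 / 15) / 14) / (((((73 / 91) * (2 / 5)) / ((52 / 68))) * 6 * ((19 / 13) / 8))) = -117.99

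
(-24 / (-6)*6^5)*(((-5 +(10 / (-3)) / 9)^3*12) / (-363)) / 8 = 195112000 / 9801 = 19907.36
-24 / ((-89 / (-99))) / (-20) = 594 / 445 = 1.33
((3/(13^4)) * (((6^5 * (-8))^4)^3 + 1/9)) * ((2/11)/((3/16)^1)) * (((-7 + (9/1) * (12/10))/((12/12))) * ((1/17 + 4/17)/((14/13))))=9189057306663055707605271967995324701542660722591838551146800/25882857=355024845466752596423388300000000000000000000000000000.00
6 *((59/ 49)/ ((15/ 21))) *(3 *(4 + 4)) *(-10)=-16992/ 7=-2427.43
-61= -61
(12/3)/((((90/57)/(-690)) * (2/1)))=-874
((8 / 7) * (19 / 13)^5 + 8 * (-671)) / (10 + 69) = -13931896976 / 205325029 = -67.85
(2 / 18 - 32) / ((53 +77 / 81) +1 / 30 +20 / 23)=-594090 / 1021921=-0.58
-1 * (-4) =4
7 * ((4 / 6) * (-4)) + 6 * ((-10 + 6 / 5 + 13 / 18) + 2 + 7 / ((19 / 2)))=-14453 / 285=-50.71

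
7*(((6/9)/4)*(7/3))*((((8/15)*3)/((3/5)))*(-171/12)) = -931/9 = -103.44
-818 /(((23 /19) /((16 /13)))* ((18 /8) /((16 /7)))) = -15915008 /18837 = -844.88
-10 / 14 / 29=-5 / 203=-0.02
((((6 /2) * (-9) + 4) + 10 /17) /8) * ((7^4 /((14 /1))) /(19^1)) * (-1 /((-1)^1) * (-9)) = 1176147 /5168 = 227.58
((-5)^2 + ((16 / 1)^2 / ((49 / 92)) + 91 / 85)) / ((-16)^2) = 263813 / 133280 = 1.98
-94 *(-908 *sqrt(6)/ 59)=85352 *sqrt(6)/ 59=3543.54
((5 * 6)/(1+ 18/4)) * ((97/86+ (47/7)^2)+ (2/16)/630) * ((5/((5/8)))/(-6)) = -6372911/18963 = -336.07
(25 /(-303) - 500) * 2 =-1000.17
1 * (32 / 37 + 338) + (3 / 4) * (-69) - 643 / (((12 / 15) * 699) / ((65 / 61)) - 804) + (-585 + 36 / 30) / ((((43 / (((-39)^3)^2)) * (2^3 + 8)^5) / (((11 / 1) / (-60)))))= 16353706177954620053 / 1892335013068800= 8642.08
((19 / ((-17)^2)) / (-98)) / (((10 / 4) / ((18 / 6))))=-57 / 70805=-0.00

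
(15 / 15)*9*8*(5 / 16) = 45 / 2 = 22.50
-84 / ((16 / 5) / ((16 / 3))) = -140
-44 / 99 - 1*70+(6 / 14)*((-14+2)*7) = -958 / 9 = -106.44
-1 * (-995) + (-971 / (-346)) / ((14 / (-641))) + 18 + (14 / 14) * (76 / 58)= 124436341 / 140476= 885.82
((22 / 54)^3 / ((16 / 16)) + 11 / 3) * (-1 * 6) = -147004 / 6561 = -22.41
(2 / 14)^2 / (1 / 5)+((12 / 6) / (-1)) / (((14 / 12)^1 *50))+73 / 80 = 19213 / 19600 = 0.98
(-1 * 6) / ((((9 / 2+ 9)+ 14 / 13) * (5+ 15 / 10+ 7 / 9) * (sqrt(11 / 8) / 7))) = -39312 * sqrt(22) / 546139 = -0.34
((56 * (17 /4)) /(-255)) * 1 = -14 /15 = -0.93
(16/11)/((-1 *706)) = -8/3883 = -0.00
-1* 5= -5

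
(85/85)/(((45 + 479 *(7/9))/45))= 405/3758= 0.11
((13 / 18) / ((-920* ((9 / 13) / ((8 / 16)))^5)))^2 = 23298085122481 / 979142081239115366400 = 0.00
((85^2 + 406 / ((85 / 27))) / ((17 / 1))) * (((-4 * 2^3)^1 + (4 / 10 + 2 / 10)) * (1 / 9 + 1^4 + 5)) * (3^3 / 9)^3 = -3238575747 / 1445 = -2241228.89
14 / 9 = 1.56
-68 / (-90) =34 / 45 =0.76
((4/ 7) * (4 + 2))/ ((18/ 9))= 12/ 7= 1.71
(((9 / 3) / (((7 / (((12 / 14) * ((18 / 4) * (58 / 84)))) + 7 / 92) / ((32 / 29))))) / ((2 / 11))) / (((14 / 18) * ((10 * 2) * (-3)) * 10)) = -163944 / 11364325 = -0.01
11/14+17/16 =207/112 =1.85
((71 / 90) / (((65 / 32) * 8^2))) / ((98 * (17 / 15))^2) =71 / 144328912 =0.00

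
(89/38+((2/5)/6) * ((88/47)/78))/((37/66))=26935997/6442995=4.18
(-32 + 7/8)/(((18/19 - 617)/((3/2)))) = 14193/187280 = 0.08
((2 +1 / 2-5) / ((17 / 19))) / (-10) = 19 / 68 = 0.28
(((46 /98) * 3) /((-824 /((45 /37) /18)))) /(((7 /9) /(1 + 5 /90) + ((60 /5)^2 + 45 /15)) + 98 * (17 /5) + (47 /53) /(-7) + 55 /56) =-1737075 /7247935860578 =-0.00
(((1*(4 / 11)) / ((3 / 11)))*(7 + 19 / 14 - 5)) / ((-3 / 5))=-470 / 63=-7.46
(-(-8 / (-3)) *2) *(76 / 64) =-19 / 3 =-6.33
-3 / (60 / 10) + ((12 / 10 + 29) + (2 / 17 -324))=-294.18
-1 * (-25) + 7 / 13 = 332 / 13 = 25.54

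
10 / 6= 5 / 3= 1.67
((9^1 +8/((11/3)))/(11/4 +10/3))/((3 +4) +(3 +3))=1476/10439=0.14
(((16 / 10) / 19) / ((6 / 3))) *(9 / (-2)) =-18 / 95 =-0.19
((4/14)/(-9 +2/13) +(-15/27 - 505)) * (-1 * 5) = 3662984/1449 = 2527.94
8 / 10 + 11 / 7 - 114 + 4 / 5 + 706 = 20831 / 35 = 595.17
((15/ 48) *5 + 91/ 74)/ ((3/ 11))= 10.24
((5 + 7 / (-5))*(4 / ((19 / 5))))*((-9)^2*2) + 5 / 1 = 11759 / 19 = 618.89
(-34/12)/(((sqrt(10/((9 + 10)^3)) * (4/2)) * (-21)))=323 * sqrt(190)/2520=1.77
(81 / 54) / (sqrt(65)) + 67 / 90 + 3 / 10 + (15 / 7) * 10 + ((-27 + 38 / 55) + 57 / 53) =-506971 / 183645 + 3 * sqrt(65) / 130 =-2.57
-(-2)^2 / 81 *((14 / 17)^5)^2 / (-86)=578509309952 / 7021706755263867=0.00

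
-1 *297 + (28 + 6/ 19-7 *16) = -7233/ 19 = -380.68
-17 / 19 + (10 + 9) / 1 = 344 / 19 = 18.11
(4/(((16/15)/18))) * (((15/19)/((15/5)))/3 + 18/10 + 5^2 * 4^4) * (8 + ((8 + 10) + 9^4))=54082043127/19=2846423322.47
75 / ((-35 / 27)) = -405 / 7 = -57.86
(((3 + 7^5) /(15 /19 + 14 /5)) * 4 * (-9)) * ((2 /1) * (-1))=114980400 /341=337185.92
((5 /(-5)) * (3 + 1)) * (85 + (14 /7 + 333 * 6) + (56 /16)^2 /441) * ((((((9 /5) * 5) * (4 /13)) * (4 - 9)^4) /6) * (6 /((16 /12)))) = -140739375 /13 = -10826105.77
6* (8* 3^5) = 11664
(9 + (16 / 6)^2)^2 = 21025 / 81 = 259.57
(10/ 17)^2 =100/ 289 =0.35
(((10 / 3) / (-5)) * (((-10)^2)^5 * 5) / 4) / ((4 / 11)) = -68750000000 / 3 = -22916666666.67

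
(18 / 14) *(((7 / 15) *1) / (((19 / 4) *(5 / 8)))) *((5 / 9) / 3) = 32 / 855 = 0.04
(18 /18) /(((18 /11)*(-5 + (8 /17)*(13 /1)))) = 187 /342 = 0.55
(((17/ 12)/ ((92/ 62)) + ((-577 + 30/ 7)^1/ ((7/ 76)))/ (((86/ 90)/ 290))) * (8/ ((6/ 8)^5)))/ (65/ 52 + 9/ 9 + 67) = -8989984981037056/ 9785875113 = -918669.50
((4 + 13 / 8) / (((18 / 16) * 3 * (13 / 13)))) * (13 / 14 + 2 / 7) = 85 / 42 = 2.02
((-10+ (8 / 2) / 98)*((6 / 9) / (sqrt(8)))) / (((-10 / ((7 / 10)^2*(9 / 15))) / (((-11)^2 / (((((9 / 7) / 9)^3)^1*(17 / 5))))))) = 2531683*sqrt(2) / 4250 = 842.43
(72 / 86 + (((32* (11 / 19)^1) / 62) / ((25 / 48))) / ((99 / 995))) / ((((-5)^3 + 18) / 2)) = -5017304 / 40649835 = -0.12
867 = 867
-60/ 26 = -30/ 13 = -2.31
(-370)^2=136900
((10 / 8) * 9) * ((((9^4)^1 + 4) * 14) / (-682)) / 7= -295425 / 1364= -216.59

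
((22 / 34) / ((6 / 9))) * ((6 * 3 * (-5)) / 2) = -1485 / 34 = -43.68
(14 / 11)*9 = 126 / 11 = 11.45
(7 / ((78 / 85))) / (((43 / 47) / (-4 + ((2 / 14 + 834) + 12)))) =7850175 / 1118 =7021.62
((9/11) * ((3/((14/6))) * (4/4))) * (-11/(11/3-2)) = -243/35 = -6.94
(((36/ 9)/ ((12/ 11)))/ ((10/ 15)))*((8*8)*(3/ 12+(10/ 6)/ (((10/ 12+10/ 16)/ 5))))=14696/ 7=2099.43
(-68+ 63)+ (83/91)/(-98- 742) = -382283/76440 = -5.00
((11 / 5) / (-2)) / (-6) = 11 / 60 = 0.18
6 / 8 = 3 / 4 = 0.75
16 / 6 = 8 / 3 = 2.67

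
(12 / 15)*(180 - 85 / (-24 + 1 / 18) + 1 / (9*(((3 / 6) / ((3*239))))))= 1773392 / 6465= 274.31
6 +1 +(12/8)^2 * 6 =41/2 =20.50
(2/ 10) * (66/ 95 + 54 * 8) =86.54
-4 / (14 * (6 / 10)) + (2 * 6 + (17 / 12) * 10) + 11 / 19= 20963 / 798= 26.27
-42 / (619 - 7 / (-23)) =-161 / 2374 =-0.07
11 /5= 2.20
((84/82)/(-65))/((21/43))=-86/2665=-0.03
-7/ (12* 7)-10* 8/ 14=-487/ 84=-5.80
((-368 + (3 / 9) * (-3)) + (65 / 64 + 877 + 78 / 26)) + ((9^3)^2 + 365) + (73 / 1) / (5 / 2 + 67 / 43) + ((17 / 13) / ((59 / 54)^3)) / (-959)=532336.00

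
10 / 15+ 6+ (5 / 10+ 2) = 55 / 6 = 9.17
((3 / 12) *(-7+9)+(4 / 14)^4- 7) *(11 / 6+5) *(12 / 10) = -1278421 / 24010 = -53.25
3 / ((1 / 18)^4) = 314928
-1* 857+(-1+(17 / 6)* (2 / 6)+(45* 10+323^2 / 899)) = -4709051 / 16182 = -291.01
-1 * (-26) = 26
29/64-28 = -1763/64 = -27.55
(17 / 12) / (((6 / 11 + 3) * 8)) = 187 / 3744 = 0.05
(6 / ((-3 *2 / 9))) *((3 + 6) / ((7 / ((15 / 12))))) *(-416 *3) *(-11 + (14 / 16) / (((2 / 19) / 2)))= 710775 / 7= 101539.29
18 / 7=2.57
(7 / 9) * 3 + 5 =22 / 3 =7.33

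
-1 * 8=-8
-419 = -419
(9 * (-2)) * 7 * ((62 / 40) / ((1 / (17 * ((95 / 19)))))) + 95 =-33011 / 2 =-16505.50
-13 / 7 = -1.86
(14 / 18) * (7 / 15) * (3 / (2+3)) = 0.22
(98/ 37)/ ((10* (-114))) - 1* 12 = -253129/ 21090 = -12.00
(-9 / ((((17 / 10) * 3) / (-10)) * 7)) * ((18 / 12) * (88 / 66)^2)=800 / 119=6.72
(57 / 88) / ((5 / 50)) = 285 / 44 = 6.48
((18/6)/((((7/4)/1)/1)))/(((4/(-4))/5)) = -60/7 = -8.57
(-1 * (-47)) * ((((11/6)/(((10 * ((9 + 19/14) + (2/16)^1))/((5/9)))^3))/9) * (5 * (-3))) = -28372960/1327041001683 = -0.00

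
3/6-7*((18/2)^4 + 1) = -91867/2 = -45933.50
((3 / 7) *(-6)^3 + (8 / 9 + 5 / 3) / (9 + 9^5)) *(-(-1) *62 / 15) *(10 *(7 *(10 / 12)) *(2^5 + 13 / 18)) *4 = -62888760686050 / 21526641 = -2921438.63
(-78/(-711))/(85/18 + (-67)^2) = 156/6390073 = 0.00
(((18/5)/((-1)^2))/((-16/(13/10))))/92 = -0.00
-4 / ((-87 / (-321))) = -428 / 29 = -14.76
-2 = -2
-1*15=-15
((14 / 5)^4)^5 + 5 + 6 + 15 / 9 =251004769899816807025478 / 286102294921875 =877325258.67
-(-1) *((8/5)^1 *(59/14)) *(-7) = -236/5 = -47.20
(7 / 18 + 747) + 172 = 16549 / 18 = 919.39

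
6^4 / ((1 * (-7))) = -1296 / 7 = -185.14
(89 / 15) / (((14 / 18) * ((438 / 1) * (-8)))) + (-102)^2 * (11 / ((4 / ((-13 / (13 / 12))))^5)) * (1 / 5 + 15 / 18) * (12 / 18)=-783175998617 / 40880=-19157925.60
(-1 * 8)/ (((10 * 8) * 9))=-1/ 90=-0.01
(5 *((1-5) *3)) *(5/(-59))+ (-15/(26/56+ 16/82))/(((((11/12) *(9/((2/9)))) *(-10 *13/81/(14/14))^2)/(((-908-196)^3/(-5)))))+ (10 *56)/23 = -3056231729468533732/47741397275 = -64016386.28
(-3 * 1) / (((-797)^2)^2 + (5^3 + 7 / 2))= -6 / 806980947619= -0.00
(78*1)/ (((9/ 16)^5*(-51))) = -27262976/ 1003833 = -27.16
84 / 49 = 12 / 7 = 1.71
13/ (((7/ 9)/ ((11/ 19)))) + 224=31079/ 133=233.68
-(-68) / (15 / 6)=136 / 5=27.20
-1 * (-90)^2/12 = -675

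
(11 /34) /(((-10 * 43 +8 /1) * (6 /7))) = -0.00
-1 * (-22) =22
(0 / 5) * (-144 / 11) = 0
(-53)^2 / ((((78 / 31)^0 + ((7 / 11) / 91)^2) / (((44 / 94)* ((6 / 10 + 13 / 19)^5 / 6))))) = 8538580102527119216 / 11155793221171875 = 765.39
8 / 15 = 0.53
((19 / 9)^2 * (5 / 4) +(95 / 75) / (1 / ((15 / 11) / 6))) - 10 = -14759 / 3564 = -4.14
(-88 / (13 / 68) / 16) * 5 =-1870 / 13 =-143.85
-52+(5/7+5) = -324/7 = -46.29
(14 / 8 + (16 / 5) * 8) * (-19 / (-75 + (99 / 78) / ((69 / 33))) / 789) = 3107507 / 351002430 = 0.01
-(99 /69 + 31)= -746 /23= -32.43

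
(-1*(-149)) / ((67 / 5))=745 / 67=11.12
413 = 413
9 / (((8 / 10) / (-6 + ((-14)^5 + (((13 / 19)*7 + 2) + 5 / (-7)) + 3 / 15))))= -3218874993 / 532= -6050516.90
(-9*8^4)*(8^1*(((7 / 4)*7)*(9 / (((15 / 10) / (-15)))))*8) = 2601123840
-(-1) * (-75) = -75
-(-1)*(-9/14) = -9/14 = -0.64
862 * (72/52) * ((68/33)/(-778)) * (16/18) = -468928/166881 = -2.81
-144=-144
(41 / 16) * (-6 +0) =-123 / 8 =-15.38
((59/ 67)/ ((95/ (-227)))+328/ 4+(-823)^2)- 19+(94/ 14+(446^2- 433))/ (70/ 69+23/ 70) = 34071422200369/ 41289755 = 825178.60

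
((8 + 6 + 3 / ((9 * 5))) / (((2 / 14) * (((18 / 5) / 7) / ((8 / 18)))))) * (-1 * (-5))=103390 / 243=425.47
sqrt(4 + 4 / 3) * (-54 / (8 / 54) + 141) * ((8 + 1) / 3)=-894 * sqrt(3)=-1548.45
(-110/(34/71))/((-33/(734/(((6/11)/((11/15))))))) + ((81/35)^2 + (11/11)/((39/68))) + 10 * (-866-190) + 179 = -25618918963/7309575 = -3504.84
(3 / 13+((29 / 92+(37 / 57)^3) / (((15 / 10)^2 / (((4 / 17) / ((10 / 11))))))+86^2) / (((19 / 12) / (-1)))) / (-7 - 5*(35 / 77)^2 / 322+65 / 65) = 2122804556904113698 / 2728263747316185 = 778.08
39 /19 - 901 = -17080 /19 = -898.95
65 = 65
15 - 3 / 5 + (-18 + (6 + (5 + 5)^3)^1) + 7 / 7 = 5017 / 5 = 1003.40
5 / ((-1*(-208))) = 5 / 208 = 0.02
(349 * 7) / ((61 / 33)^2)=714.98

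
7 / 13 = 0.54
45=45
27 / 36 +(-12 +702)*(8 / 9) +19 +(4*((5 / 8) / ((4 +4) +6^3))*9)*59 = 858829 / 1344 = 639.01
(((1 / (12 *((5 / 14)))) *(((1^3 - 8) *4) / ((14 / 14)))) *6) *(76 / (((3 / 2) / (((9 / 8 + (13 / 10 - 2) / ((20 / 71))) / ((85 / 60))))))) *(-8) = -1906688 / 125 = -15253.50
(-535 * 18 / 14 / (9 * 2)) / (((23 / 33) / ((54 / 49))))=-476685 / 7889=-60.42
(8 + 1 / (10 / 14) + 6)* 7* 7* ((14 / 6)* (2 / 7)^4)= 11.73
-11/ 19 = -0.58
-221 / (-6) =221 / 6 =36.83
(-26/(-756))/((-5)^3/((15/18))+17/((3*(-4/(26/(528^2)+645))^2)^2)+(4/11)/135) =80539720268768587284480/2990639531865143916244891525767247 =0.00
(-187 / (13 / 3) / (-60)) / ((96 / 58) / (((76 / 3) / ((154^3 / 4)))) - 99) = 9367 / 775646820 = 0.00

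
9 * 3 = 27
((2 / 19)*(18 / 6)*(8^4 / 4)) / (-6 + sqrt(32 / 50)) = -15360 / 247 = -62.19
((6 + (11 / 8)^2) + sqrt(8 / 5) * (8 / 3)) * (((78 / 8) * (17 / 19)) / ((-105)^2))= 884 * sqrt(10) / 1047375 + 22321 / 3575040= 0.01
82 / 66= 41 / 33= 1.24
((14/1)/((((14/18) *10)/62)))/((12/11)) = 1023/10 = 102.30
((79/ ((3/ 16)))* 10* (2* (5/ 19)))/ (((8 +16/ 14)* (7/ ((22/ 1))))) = 43450/ 57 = 762.28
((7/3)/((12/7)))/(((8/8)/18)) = 49/2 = 24.50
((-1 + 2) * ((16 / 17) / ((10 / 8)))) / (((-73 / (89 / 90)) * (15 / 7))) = -19936 / 4188375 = -0.00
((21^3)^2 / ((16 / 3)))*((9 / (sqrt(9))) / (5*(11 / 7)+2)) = 1801088541 / 368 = 4894262.34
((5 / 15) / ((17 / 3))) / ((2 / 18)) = 9 / 17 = 0.53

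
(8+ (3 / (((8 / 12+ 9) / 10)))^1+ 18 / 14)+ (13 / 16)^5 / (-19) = 50030831681 / 4044357632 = 12.37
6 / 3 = 2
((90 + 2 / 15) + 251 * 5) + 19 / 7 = 141524 / 105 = 1347.85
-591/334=-1.77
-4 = -4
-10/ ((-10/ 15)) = 15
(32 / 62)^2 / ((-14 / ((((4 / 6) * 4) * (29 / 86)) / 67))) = -14848 / 58141461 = -0.00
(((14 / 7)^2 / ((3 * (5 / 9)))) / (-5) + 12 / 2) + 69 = 1863 / 25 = 74.52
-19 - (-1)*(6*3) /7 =-115 /7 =-16.43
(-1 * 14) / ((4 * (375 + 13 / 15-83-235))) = -15 / 248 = -0.06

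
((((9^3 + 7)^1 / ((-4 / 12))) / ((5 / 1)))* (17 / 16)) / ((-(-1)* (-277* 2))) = 1173 / 1385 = 0.85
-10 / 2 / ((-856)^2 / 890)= -2225 / 366368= -0.01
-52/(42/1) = -26/21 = -1.24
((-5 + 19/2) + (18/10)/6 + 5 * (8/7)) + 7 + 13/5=704/35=20.11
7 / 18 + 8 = 151 / 18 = 8.39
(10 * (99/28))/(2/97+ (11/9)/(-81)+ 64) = 0.55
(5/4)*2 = 5/2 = 2.50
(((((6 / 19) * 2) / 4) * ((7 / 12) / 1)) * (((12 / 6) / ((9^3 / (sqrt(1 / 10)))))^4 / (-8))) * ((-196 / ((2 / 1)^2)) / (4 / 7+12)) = 2401 / 94444436999246400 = 0.00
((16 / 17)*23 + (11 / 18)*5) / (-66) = -7559 / 20196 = -0.37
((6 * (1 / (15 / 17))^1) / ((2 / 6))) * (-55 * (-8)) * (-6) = -53856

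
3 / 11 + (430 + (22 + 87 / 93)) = 154544 / 341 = 453.21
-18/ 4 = -9/ 2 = -4.50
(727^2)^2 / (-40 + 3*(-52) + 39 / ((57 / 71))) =-5307515172979 / 2801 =-1894864395.92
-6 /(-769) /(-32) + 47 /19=578231 /233776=2.47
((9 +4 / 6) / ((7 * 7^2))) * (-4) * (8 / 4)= -232 / 1029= -0.23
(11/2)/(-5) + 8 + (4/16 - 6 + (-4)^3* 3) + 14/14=-3797/20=-189.85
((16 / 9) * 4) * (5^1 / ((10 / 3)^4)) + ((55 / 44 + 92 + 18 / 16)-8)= 86663 / 1000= 86.66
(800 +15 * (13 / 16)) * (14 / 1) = 90965 / 8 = 11370.62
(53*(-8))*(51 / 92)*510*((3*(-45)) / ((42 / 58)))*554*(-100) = -199327166820000 / 161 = -1238056936770.19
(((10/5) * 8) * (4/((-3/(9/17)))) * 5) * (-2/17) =1920/289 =6.64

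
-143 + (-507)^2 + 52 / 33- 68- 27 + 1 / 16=135597073 / 528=256812.64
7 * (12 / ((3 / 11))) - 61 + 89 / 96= 23801 / 96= 247.93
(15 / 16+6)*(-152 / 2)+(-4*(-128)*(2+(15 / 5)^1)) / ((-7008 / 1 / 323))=-565231 / 876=-645.24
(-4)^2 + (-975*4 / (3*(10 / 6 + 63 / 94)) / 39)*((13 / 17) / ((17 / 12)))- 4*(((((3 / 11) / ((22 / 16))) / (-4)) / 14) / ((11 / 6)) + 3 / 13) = 170355093268 / 23067615571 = 7.39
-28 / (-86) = 14 / 43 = 0.33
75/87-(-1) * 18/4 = 311/58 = 5.36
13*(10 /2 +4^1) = 117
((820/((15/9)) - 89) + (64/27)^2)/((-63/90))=-2978830/5103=-583.74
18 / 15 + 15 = 81 / 5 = 16.20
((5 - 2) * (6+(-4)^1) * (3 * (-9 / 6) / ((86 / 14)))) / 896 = -27 / 5504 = -0.00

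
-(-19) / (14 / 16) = 152 / 7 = 21.71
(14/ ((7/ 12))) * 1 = 24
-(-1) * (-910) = -910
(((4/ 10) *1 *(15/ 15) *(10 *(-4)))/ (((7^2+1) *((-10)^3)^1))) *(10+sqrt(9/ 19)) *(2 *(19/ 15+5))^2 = 35344 *sqrt(19)/ 4453125+70688/ 140625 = 0.54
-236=-236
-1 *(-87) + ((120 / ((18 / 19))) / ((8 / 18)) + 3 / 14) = 5211 / 14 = 372.21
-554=-554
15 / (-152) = -0.10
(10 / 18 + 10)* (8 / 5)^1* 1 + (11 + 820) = 847.89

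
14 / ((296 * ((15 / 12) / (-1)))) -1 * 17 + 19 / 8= -14.66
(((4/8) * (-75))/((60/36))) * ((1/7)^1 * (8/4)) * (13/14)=-585/98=-5.97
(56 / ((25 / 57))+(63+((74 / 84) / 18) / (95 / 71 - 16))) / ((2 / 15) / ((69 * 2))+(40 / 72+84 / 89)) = 7679411094079 / 60425552880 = 127.09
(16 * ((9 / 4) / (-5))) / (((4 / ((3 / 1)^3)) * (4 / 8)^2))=-972 / 5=-194.40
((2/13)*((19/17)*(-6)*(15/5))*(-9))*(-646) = -17994.46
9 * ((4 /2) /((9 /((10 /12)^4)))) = 625 /648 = 0.96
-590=-590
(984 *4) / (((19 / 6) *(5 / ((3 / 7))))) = 70848 / 665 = 106.54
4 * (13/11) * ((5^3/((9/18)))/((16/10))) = 8125/11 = 738.64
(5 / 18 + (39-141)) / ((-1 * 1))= 1831 / 18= 101.72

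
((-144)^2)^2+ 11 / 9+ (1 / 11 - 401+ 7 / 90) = 47297942603 / 110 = 429981296.39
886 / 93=9.53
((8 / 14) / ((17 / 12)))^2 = 0.16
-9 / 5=-1.80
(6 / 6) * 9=9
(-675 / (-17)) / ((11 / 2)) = 1350 / 187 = 7.22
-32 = -32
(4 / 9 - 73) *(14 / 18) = -56.43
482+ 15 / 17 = 8209 / 17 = 482.88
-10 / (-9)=10 / 9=1.11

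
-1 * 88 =-88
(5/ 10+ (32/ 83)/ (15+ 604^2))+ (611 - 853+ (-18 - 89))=-21105838117/ 60561946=-348.50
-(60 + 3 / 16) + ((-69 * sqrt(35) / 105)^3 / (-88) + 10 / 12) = -2849 / 48 + 12167 * sqrt(35) / 107800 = -58.69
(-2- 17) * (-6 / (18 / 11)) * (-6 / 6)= -209 / 3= -69.67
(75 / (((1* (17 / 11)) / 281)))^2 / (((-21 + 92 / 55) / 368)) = -1087754891850000 / 307207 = -3540788106.55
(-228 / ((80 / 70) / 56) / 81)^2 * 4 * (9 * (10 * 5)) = 2773635200 / 81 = 34242409.88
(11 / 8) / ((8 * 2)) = 11 / 128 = 0.09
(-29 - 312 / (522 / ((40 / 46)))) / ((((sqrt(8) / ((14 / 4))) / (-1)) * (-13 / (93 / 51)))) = -12817973 * sqrt(2) / 3537768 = -5.12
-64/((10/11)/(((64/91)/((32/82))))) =-57728/455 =-126.87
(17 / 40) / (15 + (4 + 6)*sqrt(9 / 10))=17 / 360 - 17*sqrt(10) / 1800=0.02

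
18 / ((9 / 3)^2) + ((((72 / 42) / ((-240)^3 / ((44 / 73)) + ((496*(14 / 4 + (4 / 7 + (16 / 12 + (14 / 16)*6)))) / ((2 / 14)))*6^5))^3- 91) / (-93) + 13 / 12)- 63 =-866623916796660092787156232301 / 14703949694337858814906368000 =-58.94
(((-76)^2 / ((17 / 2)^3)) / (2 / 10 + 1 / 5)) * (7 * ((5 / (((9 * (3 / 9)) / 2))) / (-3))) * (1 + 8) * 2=-16172800 / 4913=-3291.84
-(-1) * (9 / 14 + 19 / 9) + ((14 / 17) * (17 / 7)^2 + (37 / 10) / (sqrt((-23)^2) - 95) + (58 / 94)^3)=582668669 / 74752560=7.79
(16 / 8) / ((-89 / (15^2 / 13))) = -450 / 1157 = -0.39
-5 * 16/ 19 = -80/ 19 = -4.21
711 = 711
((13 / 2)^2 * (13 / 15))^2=4826809 / 3600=1340.78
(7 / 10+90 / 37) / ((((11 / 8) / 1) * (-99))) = -4636 / 201465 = -0.02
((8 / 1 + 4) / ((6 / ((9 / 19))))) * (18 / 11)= 324 / 209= 1.55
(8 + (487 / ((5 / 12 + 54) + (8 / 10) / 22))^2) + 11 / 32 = 3650806454307 / 41331575072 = 88.33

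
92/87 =1.06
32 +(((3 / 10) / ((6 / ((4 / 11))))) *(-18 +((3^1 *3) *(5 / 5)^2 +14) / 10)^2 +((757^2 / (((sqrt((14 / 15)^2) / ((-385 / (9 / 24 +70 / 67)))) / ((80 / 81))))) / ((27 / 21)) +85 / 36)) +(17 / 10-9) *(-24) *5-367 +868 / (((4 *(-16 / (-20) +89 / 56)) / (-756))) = -7255812750328203526 / 56702014875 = -127963931.55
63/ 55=1.15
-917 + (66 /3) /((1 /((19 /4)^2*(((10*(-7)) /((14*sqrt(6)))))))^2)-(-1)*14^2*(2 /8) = 35171651 /768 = 45796.42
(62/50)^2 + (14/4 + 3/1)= 10047/1250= 8.04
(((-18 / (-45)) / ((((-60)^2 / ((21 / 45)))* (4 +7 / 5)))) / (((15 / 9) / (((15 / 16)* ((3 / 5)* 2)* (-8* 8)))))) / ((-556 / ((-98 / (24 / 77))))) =-26411 / 112590000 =-0.00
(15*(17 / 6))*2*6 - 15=495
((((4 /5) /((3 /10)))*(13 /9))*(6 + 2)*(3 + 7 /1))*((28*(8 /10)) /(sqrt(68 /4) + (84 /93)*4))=-647069696 /102411 + 179099648*sqrt(17) /102411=892.26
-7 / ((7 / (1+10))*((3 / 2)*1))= -22 / 3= -7.33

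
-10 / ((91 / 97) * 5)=-194 / 91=-2.13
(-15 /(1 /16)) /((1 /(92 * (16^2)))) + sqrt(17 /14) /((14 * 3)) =-5652480 + sqrt(238) /588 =-5652479.97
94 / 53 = 1.77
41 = 41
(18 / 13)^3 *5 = 29160 / 2197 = 13.27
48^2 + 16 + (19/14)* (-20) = 2292.86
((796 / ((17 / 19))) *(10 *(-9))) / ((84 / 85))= -567150 / 7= -81021.43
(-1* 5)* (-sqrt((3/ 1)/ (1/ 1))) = 5* sqrt(3) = 8.66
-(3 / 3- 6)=5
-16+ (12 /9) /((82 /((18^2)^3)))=22674160 /41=553028.29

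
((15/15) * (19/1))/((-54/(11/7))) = -209/378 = -0.55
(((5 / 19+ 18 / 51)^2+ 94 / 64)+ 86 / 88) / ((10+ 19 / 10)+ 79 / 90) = 0.22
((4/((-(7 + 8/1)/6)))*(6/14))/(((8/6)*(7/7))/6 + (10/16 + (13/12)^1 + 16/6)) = -1728/11585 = -0.15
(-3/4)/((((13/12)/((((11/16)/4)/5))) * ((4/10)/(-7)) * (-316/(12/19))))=-2079/2497664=-0.00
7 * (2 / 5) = 14 / 5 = 2.80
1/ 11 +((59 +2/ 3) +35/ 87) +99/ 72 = 157037/ 2552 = 61.53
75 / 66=25 / 22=1.14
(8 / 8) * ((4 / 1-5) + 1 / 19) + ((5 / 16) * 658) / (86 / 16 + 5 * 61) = -13439 / 47177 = -0.28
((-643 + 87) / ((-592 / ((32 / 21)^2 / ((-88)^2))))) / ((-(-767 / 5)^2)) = -13900 / 1161492505173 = -0.00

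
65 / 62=1.05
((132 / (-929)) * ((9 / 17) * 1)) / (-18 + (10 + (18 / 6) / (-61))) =72468 / 7754363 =0.01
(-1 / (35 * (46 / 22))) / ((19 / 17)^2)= -3179 / 290605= -0.01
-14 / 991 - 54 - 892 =-937500 / 991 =-946.01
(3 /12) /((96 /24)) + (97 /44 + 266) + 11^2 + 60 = 79071 /176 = 449.27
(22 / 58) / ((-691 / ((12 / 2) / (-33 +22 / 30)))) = 45 / 440858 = 0.00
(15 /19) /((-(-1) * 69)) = 5 /437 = 0.01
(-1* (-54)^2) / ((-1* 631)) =2916 / 631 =4.62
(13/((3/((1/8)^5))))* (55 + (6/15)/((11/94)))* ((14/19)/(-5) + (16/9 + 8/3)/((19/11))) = 1604239/85606400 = 0.02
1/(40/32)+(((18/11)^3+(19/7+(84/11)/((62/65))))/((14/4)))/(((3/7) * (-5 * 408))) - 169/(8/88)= -1642301255897/883810620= -1858.20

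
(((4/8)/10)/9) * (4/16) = 1/720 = 0.00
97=97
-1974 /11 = -179.45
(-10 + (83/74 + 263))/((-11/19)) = -357295/814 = -438.94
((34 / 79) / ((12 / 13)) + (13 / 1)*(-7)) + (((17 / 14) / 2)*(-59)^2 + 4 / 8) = 2023.43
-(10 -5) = -5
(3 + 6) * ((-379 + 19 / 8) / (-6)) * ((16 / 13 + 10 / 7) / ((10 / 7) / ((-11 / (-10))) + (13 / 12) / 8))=144370908 / 137813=1047.59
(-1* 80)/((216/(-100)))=1000/27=37.04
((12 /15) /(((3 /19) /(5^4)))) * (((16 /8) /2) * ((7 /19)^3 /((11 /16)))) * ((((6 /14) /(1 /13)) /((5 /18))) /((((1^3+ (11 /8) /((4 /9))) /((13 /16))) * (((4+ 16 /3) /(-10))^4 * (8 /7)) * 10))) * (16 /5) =1232010000 /3641407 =338.33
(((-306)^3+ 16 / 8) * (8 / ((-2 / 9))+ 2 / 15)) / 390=7707553166 / 2925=2635060.91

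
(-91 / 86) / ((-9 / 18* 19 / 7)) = 0.78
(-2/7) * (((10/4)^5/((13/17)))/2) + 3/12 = -52397/2912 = -17.99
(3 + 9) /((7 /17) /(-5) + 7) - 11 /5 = -114 /245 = -0.47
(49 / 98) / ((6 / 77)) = 77 / 12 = 6.42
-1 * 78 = -78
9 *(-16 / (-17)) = 8.47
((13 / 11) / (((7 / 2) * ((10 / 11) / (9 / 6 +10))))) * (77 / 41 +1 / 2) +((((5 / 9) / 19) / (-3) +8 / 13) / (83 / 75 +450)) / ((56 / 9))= 194900286797 / 19187100296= 10.16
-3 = -3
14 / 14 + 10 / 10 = 2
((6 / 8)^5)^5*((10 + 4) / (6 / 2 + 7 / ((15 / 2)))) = 0.00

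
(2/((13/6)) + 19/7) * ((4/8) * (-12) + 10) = 1324/91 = 14.55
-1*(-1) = 1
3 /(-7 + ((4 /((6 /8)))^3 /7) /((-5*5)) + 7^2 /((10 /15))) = 28350 /620233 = 0.05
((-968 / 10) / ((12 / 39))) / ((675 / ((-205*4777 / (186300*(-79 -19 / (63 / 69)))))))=-2156581427 / 87859080000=-0.02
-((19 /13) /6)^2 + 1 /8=799 /12168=0.07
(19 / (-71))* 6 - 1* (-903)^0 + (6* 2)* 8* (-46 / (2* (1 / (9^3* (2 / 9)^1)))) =-25396601 / 71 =-357698.61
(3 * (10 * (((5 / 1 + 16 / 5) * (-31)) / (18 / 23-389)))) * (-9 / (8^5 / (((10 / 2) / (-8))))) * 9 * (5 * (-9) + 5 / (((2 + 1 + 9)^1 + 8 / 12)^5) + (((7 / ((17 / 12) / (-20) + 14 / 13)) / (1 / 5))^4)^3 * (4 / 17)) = 32366765352064486274272331010172867557849490056176896957436407535847902631825 / 1442698041125694617883260726184225094566296033187403176869888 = 22434885491914618.82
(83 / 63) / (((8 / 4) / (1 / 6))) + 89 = 67367 / 756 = 89.11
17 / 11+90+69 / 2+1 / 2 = 1392 / 11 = 126.55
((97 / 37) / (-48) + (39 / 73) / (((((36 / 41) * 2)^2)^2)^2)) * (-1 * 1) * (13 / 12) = 411744271984168019 / 7802693488679583744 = 0.05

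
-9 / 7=-1.29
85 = 85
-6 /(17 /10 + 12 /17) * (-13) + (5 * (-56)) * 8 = -902900 /409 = -2207.58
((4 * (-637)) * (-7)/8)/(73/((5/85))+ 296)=4459/3074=1.45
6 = 6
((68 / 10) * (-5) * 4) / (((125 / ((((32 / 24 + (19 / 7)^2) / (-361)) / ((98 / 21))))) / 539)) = 956692 / 315875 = 3.03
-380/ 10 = -38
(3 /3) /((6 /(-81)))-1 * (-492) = 957 /2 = 478.50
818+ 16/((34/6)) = 13954/17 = 820.82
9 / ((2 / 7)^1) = 63 / 2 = 31.50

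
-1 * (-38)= 38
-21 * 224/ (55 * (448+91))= -0.16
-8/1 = -8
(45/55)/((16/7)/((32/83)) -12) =-126/935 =-0.13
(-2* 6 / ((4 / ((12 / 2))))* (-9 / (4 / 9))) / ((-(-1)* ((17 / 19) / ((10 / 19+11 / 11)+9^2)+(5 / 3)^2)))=5143824 / 39353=130.71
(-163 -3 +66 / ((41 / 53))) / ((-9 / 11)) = 36388 / 369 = 98.61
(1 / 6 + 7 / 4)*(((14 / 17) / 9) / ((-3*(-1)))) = 161 / 2754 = 0.06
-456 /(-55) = 456 /55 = 8.29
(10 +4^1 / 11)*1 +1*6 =180 / 11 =16.36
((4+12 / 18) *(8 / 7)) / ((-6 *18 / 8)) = -32 / 81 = -0.40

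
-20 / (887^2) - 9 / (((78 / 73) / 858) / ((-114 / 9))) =72022407778 / 786769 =91542.00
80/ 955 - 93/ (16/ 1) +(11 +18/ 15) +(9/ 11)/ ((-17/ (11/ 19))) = 31801043/ 4935440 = 6.44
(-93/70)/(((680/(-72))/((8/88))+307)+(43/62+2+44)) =-25947/4878685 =-0.01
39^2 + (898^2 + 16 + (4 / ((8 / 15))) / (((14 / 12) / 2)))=5655677 / 7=807953.86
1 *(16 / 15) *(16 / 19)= 256 / 285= 0.90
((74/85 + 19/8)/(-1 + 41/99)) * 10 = -218493/3944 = -55.40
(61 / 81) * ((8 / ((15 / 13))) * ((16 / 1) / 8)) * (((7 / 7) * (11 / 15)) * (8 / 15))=4.08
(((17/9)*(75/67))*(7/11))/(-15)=-595/6633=-0.09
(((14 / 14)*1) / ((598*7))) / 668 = 1 / 2796248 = 0.00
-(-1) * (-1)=-1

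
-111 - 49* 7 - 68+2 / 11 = -5740 / 11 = -521.82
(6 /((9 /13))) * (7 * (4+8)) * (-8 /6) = -2912 /3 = -970.67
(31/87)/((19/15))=155/551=0.28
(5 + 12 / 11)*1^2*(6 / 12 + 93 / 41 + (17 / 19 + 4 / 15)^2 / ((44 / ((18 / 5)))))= 3925165721 / 223865125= 17.53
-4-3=-7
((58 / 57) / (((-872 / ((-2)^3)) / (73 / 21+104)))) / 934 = 65453 / 60930891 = 0.00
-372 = -372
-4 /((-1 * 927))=4 /927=0.00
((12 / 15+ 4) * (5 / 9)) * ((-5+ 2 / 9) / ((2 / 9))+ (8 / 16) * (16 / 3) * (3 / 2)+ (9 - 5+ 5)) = -68 / 3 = -22.67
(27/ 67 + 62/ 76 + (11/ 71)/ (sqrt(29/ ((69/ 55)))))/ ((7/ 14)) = 2 * sqrt(110055)/ 10295 + 3103/ 1273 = 2.50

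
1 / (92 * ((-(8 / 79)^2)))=-6241 / 5888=-1.06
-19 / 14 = -1.36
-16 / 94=-8 / 47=-0.17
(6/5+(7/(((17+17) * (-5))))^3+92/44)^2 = 31629493873967929/2920645849000000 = 10.83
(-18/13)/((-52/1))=9/338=0.03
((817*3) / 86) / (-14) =-57 / 28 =-2.04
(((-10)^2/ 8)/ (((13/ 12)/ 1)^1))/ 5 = 30/ 13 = 2.31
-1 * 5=-5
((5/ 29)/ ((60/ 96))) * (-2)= -16/ 29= -0.55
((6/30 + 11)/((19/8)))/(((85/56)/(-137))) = -3437056/8075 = -425.64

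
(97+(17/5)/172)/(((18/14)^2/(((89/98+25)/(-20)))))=-211846543/2786400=-76.03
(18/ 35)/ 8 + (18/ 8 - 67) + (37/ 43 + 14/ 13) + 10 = -1032021/ 19565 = -52.75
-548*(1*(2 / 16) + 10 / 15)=-2603 / 6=-433.83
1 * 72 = 72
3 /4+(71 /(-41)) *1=-161 /164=-0.98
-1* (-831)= 831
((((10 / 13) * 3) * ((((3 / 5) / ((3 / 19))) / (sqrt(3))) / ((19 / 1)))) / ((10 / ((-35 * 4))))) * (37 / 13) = -1036 * sqrt(3) / 169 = -10.62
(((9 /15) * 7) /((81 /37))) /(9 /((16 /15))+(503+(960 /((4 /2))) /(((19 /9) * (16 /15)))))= 78736 /29737395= 0.00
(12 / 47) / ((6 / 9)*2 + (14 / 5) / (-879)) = 26370 / 137381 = 0.19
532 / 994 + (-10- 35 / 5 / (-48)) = -31759 / 3408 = -9.32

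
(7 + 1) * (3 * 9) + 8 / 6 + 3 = 661 / 3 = 220.33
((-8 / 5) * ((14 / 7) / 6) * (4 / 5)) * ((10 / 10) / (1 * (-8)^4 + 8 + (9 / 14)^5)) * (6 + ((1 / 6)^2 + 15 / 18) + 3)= -305484032 / 297983980575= -0.00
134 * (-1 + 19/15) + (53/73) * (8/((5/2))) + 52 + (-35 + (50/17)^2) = 20160443/316455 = 63.71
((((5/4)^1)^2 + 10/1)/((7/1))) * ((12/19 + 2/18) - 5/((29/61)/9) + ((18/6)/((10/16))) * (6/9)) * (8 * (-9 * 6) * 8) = 1997303808/3857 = 517838.68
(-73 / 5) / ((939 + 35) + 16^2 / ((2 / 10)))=-73 / 11270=-0.01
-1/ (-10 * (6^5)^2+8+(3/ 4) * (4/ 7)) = 7/ 4232632261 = 0.00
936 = 936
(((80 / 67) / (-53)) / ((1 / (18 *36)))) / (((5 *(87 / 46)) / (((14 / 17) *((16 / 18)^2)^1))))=-5275648 / 5251929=-1.00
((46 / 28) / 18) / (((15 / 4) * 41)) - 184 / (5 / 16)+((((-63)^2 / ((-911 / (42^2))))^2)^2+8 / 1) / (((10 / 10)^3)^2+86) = 31032240280323162437514872135923 / 773904141952718805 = 40098299773951.92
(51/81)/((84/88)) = 374/567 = 0.66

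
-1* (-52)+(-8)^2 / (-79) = 4044 / 79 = 51.19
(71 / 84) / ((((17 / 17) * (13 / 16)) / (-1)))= -284 / 273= -1.04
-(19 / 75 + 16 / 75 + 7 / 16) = -217 / 240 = -0.90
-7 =-7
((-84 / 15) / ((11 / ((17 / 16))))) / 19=-119 / 4180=-0.03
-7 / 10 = -0.70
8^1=8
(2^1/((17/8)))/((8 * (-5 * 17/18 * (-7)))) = 36/10115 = 0.00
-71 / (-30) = 71 / 30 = 2.37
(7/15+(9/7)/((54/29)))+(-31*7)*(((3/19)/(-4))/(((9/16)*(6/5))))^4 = 1.15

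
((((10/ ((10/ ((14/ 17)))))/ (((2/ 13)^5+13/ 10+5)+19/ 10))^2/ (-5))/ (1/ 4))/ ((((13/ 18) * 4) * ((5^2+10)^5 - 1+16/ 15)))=-3181349811900/ 59823401735103433832783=-0.00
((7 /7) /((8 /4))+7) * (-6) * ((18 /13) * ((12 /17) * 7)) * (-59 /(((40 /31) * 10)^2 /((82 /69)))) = 1318081653 /10166000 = 129.66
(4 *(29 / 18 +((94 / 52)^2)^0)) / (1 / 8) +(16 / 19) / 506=3614936 / 43263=83.56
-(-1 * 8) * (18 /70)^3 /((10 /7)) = 2916 /30625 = 0.10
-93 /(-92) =93 /92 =1.01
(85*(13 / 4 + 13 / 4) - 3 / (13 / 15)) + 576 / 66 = 159521 / 286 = 557.77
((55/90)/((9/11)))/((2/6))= 121/54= 2.24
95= 95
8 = 8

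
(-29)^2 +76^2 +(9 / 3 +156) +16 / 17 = 115208 / 17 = 6776.94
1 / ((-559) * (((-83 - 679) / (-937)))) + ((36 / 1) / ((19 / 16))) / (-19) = -245690065 / 153770838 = -1.60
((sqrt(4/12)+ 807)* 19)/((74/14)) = 133* sqrt(3)/111+ 107331/37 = 2902.91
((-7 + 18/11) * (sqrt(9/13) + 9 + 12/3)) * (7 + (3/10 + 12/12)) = -63661/110-14691 * sqrt(13)/1430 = -615.78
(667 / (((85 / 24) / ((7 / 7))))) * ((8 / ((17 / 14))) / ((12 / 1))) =149408 / 1445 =103.40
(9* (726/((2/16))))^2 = 2732361984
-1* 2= -2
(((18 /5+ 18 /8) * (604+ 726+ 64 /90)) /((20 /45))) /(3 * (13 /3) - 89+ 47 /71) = -82906629 /356600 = -232.49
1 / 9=0.11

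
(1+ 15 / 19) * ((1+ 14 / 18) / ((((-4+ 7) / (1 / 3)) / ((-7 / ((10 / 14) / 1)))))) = -26656 / 7695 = -3.46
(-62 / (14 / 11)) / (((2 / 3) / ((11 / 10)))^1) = -11253 / 140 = -80.38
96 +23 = 119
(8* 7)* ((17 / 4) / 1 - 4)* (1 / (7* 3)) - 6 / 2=-7 / 3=-2.33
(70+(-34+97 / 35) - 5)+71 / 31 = 39127 / 1085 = 36.06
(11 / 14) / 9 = 11 / 126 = 0.09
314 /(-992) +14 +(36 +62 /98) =50.32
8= 8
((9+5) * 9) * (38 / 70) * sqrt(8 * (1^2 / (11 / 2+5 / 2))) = 342 / 5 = 68.40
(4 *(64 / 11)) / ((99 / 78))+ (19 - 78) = -14761 / 363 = -40.66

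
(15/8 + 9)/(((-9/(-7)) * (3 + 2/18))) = 87/32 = 2.72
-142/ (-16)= 71/ 8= 8.88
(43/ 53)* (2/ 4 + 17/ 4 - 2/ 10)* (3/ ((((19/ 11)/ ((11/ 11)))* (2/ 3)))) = 387387/ 40280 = 9.62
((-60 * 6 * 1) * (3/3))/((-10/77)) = 2772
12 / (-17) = -12 / 17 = -0.71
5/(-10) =-1/2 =-0.50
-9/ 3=-3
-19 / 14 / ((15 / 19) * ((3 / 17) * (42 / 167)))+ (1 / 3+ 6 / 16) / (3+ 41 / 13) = -32698667 / 846720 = -38.62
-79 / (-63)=79 / 63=1.25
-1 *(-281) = 281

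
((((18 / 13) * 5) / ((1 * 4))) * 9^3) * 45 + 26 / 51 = 75288151 / 1326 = 56778.39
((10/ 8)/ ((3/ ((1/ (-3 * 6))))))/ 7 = -0.00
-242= -242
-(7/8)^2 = -49/64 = -0.77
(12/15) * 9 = 36/5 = 7.20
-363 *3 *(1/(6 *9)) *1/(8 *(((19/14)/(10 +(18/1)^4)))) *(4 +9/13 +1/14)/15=-1835627717/29640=-61930.76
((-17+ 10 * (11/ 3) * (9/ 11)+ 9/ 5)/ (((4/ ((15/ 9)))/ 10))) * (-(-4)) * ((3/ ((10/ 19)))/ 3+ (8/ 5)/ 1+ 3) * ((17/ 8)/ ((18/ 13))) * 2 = 531505/ 108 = 4921.34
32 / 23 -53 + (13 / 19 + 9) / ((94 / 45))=-964771 / 20539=-46.97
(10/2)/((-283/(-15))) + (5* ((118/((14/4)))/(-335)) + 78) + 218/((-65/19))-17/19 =2154537074/163917845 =13.14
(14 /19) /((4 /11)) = 77 /38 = 2.03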